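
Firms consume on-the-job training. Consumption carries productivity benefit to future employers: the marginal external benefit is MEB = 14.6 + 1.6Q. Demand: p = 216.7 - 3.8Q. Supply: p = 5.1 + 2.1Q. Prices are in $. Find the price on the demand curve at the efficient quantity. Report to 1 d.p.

P = $16.8

Social marginal benefit = demand + MEB = 231.3 - 2.2Q.
Set SMB = MC: 231.3 - 2.2Q = 5.1 + 2.1Q → Q* = 52.6047.
Consumer price on the demand curve at Q*: 216.7 − 3.8×52.6047 = 16.8021.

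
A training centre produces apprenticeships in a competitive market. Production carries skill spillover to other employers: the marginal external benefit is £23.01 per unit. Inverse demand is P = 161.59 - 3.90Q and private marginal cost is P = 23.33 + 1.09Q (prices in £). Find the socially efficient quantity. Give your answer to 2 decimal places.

Social marginal cost = private MC − MEB = 0.32 + 1.09Q.
Set SMC = demand: 0.32 + 1.09Q = 161.59 - 3.90Q → Q* = 32.3186.

Q* = 32.32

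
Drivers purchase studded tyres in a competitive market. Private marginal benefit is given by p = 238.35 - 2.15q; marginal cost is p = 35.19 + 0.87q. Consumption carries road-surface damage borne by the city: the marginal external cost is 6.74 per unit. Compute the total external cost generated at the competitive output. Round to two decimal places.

453.41

Market equilibrium (private): 35.19 + 0.87q = 238.35 - 2.15q → q_m = 67.2715.
Total external cost = MEC × q_m = 6.74 × 67.2715 = 453.4099.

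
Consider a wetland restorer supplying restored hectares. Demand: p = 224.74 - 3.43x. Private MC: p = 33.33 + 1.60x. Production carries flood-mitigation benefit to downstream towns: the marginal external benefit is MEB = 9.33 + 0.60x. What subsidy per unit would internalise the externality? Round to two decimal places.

subsidy = 36.52 per unit

Social marginal cost = private MC − MEB = 24.00 + x.
Set SMC = demand: 24.00 + x = 224.74 - 3.43x → x* = 45.3138.
The Pigouvian subsidy equals MEB at x*: 9.33 + 0.60×45.3138 = 36.5183.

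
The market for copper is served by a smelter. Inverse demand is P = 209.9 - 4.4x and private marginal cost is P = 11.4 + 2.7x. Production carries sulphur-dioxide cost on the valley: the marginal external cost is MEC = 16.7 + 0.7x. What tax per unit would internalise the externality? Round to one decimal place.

tax = 33.0 per unit

Social marginal cost = private MC + MEC = 28.1 + 3.4x.
Set SMC = demand: 28.1 + 3.4x = 209.9 - 4.4x → x* = 23.3077.
The Pigouvian tax equals MEC at x*: 16.7 + 0.7×23.3077 = 33.0154.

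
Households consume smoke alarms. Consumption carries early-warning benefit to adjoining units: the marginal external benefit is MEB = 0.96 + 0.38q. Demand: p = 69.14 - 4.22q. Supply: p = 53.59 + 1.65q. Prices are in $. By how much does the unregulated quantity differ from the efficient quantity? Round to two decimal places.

0.36 units

Market equilibrium (private): 53.59 + 1.65q = 69.14 - 4.22q → q_m = 2.6491.
Social marginal benefit = demand + MEB = 70.10 - 3.84q.
Set SMB = MC: 70.10 - 3.84q = 53.59 + 1.65q → q* = 3.0073.
Gap = |2.6491 − 3.0073| = 0.3582.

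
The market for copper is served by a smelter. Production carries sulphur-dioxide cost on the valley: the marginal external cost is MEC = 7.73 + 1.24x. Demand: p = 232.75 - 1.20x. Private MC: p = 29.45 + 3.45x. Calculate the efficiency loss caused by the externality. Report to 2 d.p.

Market equilibrium (private): 29.45 + 3.45x = 232.75 - 1.20x → x_m = 43.7204.
Social marginal cost = private MC + MEC = 37.18 + 4.69x.
Set SMC = demand: 37.18 + 4.69x = 232.75 - 1.20x → x* = 33.2037.
The welfare-loss triangle has base |x_m − x*| and height MEC(x_m) (the vertical gap between SMC and demand is zero at x* and MEC at x_m).
DWL = ½ × 10.5167 × 61.9433 = 325.7196.

DWL = 325.72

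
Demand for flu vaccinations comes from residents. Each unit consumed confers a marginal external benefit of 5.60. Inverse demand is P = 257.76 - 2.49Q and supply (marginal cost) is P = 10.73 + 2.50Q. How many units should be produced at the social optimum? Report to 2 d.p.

Social marginal benefit = demand + MEB = 263.36 - 2.49Q.
Set SMB = MC: 263.36 - 2.49Q = 10.73 + 2.50Q → Q* = 50.6273.

Q* = 50.63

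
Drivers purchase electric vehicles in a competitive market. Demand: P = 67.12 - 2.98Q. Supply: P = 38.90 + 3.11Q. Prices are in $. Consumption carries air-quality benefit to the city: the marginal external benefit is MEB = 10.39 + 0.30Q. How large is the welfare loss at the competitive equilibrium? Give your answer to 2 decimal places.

Market equilibrium (private): 38.90 + 3.11Q = 67.12 - 2.98Q → Q_m = 4.6338.
Social marginal benefit = demand + MEB = 77.51 - 2.68Q.
Set SMB = MC: 77.51 - 2.68Q = 38.90 + 3.11Q → Q* = 6.6684.
The loss is the area between SMB and MC from Q* to Q_m; with linear curves that's a triangle of height MEB(Q_m).
DWL = ½ × 2.0346 × 11.7801 = 11.9839.

DWL = $11.98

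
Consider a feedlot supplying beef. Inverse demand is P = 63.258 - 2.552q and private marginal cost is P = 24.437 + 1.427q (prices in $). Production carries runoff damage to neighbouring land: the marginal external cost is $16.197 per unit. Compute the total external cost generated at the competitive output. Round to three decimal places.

Market equilibrium (private): 24.437 + 1.427q = 63.258 - 2.552q → q_m = 9.7565.
Total external cost = MEC × q_m = 16.197 × 9.7565 = 158.0260.

$158.026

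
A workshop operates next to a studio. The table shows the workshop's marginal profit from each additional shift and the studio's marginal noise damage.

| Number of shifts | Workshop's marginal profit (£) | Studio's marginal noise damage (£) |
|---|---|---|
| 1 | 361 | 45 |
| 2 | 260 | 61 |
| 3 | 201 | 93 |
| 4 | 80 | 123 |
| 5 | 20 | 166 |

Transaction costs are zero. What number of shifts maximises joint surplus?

Bargaining reaches the level where marginal profit last exceeds marginal noise damage.
That holds through level 3 (201 ≥ 93) but not at 4 (80 < 123).

3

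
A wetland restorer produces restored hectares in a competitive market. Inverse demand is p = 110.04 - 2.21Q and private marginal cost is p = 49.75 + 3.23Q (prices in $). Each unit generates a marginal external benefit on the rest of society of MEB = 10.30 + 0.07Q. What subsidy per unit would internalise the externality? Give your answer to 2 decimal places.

Social marginal cost = private MC − MEB = 39.45 + 3.16Q.
Set SMC = demand: 39.45 + 3.16Q = 110.04 - 2.21Q → Q* = 13.1453.
The Pigouvian subsidy equals MEB at Q*: 10.30 + 0.07×13.1453 = 11.2202.

subsidy = $11.22 per unit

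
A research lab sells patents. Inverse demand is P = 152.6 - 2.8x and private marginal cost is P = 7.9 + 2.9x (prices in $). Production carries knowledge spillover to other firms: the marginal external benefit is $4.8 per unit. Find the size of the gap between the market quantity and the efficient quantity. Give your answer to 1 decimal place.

0.8 units

Market equilibrium (private): 7.9 + 2.9x = 152.6 - 2.8x → x_m = 25.3860.
Social marginal cost = private MC − MEB = 3.1 + 2.9x.
Set SMC = demand: 3.1 + 2.9x = 152.6 - 2.8x → x* = 26.2281.
Gap = |25.3860 − 26.2281| = 0.8421.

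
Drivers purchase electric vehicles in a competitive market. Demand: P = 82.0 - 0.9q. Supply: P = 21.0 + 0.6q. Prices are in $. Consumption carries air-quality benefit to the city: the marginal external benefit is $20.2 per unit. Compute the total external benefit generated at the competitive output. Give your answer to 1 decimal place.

$821.5

Market equilibrium (private): 21.0 + 0.6q = 82.0 - 0.9q → q_m = 40.6667.
Total external benefit = MEB × q_m = 20.2 × 40.6667 = 821.4673.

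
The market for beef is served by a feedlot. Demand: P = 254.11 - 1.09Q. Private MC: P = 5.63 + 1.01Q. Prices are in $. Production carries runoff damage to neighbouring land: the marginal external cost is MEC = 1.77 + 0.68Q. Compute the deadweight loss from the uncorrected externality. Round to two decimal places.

Market equilibrium (private): 5.63 + 1.01Q = 254.11 - 1.09Q → Q_m = 118.3238.
Social marginal cost = private MC + MEC = 7.40 + 1.69Q.
Set SMC = demand: 7.40 + 1.69Q = 254.11 - 1.09Q → Q* = 88.7446.
The welfare-loss triangle has base |Q_m − Q*| and height MEC(Q_m) (the vertical gap between SMC and demand is zero at Q* and MEC at Q_m).
DWL = ½ × 29.5792 × 82.2302 = 1216.1518.

DWL = $1216.15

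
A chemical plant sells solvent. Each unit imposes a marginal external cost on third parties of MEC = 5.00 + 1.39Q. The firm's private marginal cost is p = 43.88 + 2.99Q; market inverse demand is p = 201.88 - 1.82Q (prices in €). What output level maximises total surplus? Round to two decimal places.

Q* = 24.68

Social marginal cost = private MC + MEC = 48.88 + 4.38Q.
Set SMC = demand: 48.88 + 4.38Q = 201.88 - 1.82Q → Q* = 24.6774.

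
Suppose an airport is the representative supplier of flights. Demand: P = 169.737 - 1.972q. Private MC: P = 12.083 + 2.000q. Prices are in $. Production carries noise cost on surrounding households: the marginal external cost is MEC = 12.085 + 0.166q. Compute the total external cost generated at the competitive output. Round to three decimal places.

Market equilibrium (private): 12.083 + 2.000q = 169.737 - 1.972q → q_m = 39.6913.
Total external cost = ∫₀^{q_m} (12.085 + 0.166q) dq = 12.085×39.6913 + ½×0.166×39.6913² = 610.4275.

$610.428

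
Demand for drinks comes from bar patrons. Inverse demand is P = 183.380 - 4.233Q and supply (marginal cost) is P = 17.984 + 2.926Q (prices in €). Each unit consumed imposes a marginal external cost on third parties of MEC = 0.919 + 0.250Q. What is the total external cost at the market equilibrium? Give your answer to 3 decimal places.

€87.952

Market equilibrium (private): 17.984 + 2.926Q = 183.380 - 4.233Q → Q_m = 23.1032.
Total external cost = ∫₀^{Q_m} (0.919 + 0.250Q) dQ = 0.919×23.1032 + ½×0.250×23.1032² = 87.9516.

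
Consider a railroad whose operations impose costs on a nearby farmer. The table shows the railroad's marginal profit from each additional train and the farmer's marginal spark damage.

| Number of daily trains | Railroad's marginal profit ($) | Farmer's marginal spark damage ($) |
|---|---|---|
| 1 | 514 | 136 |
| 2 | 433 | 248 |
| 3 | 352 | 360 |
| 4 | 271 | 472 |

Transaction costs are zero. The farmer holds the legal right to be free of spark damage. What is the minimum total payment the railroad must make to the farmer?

Efficient level: marginal profit ≥ marginal spark damage through level 2, so k* = 2.
With the farmer holding the right, the railroad must at least compensate total damage at k*: 136 + 248 = 384.

$384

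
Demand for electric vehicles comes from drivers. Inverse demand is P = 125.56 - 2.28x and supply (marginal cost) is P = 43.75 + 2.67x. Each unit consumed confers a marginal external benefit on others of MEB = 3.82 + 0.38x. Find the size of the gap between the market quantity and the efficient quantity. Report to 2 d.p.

Market equilibrium (private): 43.75 + 2.67x = 125.56 - 2.28x → x_m = 16.5273.
Social marginal benefit = demand + MEB = 129.38 - 1.90x.
Set SMB = MC: 129.38 - 1.90x = 43.75 + 2.67x → x* = 18.7374.
Gap = |16.5273 − 18.7374| = 2.2101.

2.21 units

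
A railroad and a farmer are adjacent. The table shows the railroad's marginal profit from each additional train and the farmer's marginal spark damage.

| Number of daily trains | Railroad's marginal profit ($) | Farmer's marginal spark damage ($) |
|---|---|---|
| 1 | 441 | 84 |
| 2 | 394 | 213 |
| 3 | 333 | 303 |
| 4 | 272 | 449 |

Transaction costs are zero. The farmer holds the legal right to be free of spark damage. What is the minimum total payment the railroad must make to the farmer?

$600

Efficient level: marginal profit ≥ marginal spark damage through level 3, so k* = 3.
With the farmer holding the right, the railroad must at least compensate total damage at k*: 84 + 213 + 303 = 600.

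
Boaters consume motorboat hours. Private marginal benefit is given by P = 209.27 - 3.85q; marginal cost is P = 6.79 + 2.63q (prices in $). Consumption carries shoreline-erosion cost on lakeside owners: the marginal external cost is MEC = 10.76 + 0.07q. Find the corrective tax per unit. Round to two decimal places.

Social marginal benefit = demand − MEC = 198.51 - 3.92q.
Set SMB = MC: 198.51 - 3.92q = 6.79 + 2.63q → q* = 29.2702.
The Pigouvian tax equals MEC at q*: 10.76 + 0.07×29.2702 = 12.8089.

tax = $12.81 per unit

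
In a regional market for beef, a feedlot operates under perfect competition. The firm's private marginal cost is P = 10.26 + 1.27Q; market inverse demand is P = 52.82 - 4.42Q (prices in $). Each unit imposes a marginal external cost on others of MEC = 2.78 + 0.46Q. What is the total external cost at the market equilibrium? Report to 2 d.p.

$33.66

Market equilibrium (private): 10.26 + 1.27Q = 52.82 - 4.42Q → Q_m = 7.4798.
Total external cost = ∫₀^{Q_m} (2.78 + 0.46Q) dQ = 2.78×7.4798 + ½×0.46×7.4798² = 33.6617.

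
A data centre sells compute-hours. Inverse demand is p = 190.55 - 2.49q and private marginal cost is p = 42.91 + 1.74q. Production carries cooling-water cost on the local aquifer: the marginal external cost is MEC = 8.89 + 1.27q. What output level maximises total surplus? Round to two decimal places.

q* = 25.23

Social marginal cost = private MC + MEC = 51.80 + 3.01q.
Set SMC = demand: 51.80 + 3.01q = 190.55 - 2.49q → q* = 25.2273.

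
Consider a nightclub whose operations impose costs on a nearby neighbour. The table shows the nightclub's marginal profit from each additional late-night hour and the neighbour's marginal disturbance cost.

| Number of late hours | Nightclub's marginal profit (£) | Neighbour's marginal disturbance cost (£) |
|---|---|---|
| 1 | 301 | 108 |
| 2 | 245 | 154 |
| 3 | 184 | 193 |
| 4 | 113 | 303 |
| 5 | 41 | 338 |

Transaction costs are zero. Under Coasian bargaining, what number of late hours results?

Bargaining reaches the level where marginal profit last exceeds marginal disturbance cost.
That holds through level 2 (245 ≥ 154) but not at 3 (184 < 193).

2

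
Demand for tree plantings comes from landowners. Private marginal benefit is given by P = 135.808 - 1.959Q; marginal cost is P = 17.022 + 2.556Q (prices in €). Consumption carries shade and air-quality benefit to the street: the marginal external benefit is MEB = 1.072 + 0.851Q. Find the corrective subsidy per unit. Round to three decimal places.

Social marginal benefit = demand + MEB = 136.880 - 1.108Q.
Set SMB = MC: 136.880 - 1.108Q = 17.022 + 2.556Q → Q* = 32.7123.
The Pigouvian subsidy equals MEB at Q*: 1.072 + 0.851×32.7123 = 28.9102.

subsidy = €28.910 per unit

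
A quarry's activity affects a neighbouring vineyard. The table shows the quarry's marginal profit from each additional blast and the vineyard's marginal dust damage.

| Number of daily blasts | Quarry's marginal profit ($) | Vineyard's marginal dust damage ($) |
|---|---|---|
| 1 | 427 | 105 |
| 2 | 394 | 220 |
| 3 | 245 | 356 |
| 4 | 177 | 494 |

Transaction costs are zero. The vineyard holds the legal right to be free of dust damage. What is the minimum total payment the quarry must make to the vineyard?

$325

Efficient level: marginal profit ≥ marginal dust damage through level 2, so k* = 2.
With the vineyard holding the right, the quarry must at least compensate total damage at k*: 105 + 220 = 325.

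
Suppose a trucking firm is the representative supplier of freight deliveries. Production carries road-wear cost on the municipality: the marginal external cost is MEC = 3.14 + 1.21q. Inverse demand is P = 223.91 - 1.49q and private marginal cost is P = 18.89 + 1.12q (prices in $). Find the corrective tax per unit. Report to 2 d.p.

tax = $67.09 per unit

Social marginal cost = private MC + MEC = 22.03 + 2.33q.
Set SMC = demand: 22.03 + 2.33q = 223.91 - 1.49q → q* = 52.8482.
The Pigouvian tax equals MEC at q*: 3.14 + 1.21×52.8482 = 67.0863.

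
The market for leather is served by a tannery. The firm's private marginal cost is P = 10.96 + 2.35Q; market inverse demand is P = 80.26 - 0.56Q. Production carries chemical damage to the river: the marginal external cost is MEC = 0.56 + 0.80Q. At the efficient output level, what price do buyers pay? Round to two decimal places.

P = 69.88

Social marginal cost = private MC + MEC = 11.52 + 3.15Q.
Set SMC = demand: 11.52 + 3.15Q = 80.26 - 0.56Q → Q* = 18.5283.
Consumer price on the demand curve at Q*: 80.26 − 0.56×18.5283 = 69.8842.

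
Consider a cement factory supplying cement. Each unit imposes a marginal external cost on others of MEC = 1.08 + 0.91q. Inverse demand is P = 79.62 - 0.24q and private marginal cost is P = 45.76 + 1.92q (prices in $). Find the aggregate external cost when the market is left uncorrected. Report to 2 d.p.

$128.74

Market equilibrium (private): 45.76 + 1.92q = 79.62 - 0.24q → q_m = 15.6759.
Total external cost = ∫₀^{q_m} (1.08 + 0.91q) dq = 1.08×15.6759 + ½×0.91×15.6759² = 128.7389.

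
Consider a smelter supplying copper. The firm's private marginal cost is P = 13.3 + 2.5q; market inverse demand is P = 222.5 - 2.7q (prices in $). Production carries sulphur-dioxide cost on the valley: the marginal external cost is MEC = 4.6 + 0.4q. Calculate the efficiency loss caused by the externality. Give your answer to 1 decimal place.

DWL = $38.2

Market equilibrium (private): 13.3 + 2.5q = 222.5 - 2.7q → q_m = 40.2308.
Social marginal cost = private MC + MEC = 17.9 + 2.9q.
Set SMC = demand: 17.9 + 2.9q = 222.5 - 2.7q → q* = 36.5357.
The welfare-loss triangle has base |q_m − q*| and height MEC(q_m) (the vertical gap between SMC and demand is zero at q* and MEC at q_m).
DWL = ½ × 3.6951 × 20.6923 = 38.2301.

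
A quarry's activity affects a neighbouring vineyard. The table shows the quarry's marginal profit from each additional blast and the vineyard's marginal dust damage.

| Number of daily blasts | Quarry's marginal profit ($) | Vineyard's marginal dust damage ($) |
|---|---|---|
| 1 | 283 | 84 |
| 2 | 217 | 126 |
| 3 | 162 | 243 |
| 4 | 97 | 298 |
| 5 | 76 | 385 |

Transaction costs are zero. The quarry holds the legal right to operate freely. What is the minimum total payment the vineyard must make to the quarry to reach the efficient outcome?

Left alone the quarry would choose level 5 (marginal profit stays positive).
Efficient level: k* = 2 (marginal profit ≥ marginal dust damage through 2).
The vineyard must at least cover the quarry's forgone profit from cutting 5→2: 162 + 97 + 76 = 335.

$335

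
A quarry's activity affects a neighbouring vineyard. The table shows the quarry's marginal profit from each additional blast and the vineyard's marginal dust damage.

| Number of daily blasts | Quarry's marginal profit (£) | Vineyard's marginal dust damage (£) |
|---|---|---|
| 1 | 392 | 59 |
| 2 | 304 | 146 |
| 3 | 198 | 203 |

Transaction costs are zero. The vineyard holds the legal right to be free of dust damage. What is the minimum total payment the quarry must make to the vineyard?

Efficient level: marginal profit ≥ marginal dust damage through level 2, so k* = 2.
With the vineyard holding the right, the quarry must at least compensate total damage at k*: 59 + 146 = 205.

£205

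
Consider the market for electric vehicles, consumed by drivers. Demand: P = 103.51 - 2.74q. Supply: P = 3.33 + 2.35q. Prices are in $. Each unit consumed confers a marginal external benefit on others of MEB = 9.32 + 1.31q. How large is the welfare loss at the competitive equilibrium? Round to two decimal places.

DWL = $162.99

Market equilibrium (private): 3.33 + 2.35q = 103.51 - 2.74q → q_m = 19.6817.
Social marginal benefit = demand + MEB = 112.83 - 1.43q.
Set SMB = MC: 112.83 - 1.43q = 3.33 + 2.35q → q* = 28.9683.
Between q* and q_m the wedge SMB − MC runs linearly from 0 to MEB(q_m), so the loss is a triangle.
DWL = ½ × 9.2866 × 35.1031 = 162.9942.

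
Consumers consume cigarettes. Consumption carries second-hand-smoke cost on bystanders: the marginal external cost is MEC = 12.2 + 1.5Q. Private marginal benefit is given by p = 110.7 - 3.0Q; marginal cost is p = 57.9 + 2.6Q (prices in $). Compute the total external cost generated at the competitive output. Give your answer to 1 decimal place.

Market equilibrium (private): 57.9 + 2.6Q = 110.7 - 3.0Q → Q_m = 9.4286.
Total external cost = ∫₀^{Q_m} (12.2 + 1.5Q) dQ = 12.2×9.4286 + ½×1.5×9.4286² = 181.7028.

$181.7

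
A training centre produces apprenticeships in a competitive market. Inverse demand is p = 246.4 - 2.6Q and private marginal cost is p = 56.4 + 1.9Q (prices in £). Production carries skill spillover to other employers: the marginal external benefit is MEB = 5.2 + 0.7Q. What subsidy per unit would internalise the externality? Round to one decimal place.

subsidy = £41.2 per unit

Social marginal cost = private MC − MEB = 51.2 + 1.2Q.
Set SMC = demand: 51.2 + 1.2Q = 246.4 - 2.6Q → Q* = 51.3684.
The Pigouvian subsidy equals MEB at Q*: 5.2 + 0.7×51.3684 = 41.1579.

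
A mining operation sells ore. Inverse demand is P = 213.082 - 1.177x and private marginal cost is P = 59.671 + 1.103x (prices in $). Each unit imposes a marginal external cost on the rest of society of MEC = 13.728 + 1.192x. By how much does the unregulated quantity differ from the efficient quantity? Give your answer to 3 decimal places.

27.054 units

Market equilibrium (private): 59.671 + 1.103x = 213.082 - 1.177x → x_m = 67.2855.
Social marginal cost = private MC + MEC = 73.399 + 2.295x.
Set SMC = demand: 73.399 + 2.295x = 213.082 - 1.177x → x* = 40.2313.
Gap = |67.2855 − 40.2313| = 27.0542.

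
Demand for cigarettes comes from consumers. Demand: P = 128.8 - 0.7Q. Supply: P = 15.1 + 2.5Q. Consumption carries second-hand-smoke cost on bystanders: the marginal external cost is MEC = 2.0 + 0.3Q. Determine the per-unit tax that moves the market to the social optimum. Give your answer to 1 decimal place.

Social marginal benefit = demand − MEC = 126.8 - Q.
Set SMB = MC: 126.8 - Q = 15.1 + 2.5Q → Q* = 31.9143.
The Pigouvian tax equals MEC at Q*: 2.0 + 0.3×31.9143 = 11.5743.

tax = 11.6 per unit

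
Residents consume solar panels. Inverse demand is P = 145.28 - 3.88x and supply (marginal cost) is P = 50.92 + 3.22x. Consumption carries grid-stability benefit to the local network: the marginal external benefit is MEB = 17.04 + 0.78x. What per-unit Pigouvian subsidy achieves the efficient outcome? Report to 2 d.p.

Social marginal benefit = demand + MEB = 162.32 - 3.10x.
Set SMB = MC: 162.32 - 3.10x = 50.92 + 3.22x → x* = 17.6266.
The Pigouvian subsidy equals MEB at x*: 17.04 + 0.78×17.6266 = 30.7887.

subsidy = 30.79 per unit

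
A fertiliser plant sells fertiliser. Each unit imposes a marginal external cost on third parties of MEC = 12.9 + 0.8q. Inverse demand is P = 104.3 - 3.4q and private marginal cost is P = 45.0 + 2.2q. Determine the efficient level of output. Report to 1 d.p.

Social marginal cost = private MC + MEC = 57.9 + 3.0q.
Set SMC = demand: 57.9 + 3.0q = 104.3 - 3.4q → q* = 7.2500.

q* = 7.3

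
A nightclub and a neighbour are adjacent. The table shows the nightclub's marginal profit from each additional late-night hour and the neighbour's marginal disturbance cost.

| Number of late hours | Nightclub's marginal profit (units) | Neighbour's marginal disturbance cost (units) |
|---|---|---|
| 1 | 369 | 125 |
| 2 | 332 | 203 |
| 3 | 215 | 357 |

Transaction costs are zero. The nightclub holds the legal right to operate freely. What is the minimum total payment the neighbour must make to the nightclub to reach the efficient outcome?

Left alone the nightclub would choose level 3 (marginal profit stays positive).
Efficient level: k* = 2 (marginal profit ≥ marginal disturbance cost through 2).
The neighbour must at least cover the nightclub's forgone profit from cutting 3→2: 215 = 215.

215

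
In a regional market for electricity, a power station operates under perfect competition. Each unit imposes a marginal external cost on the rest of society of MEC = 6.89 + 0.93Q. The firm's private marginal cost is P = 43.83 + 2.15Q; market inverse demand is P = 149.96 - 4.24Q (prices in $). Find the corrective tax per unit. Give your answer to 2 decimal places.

Social marginal cost = private MC + MEC = 50.72 + 3.08Q.
Set SMC = demand: 50.72 + 3.08Q = 149.96 - 4.24Q → Q* = 13.5574.
The Pigouvian tax equals MEC at Q*: 6.89 + 0.93×13.5574 = 19.4984.

tax = $19.50 per unit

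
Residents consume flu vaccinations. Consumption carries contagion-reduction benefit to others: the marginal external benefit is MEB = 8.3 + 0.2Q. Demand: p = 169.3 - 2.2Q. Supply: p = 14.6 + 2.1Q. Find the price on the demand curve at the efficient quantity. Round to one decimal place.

P = 81.8

Social marginal benefit = demand + MEB = 177.6 - 2.0Q.
Set SMB = MC: 177.6 - 2.0Q = 14.6 + 2.1Q → Q* = 39.7561.
Consumer price on the demand curve at Q*: 169.3 − 2.2×39.7561 = 81.8366.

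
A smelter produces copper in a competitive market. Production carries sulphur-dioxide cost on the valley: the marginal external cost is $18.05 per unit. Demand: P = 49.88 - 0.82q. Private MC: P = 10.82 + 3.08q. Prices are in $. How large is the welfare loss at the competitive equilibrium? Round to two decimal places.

DWL = $41.77

Market equilibrium (private): 10.82 + 3.08q = 49.88 - 0.82q → q_m = 10.0154.
Social marginal cost = private MC + MEC = 28.87 + 3.08q.
Set SMC = demand: 28.87 + 3.08q = 49.88 - 0.82q → q* = 5.3872.
Height of the DWL triangle at q_m is SMC(q_m) − demand(q_m) = MEC(q_m) = 18.0500.
DWL = ½ × 4.6282 × 18.0500 = 41.7695.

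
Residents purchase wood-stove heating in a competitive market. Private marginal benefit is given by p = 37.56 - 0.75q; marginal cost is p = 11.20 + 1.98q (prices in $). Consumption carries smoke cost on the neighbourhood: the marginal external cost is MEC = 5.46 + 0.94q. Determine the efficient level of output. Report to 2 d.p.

q* = 5.69

Social marginal benefit = demand − MEC = 32.10 - 1.69q.
Set SMB = MC: 32.10 - 1.69q = 11.20 + 1.98q → q* = 5.6948.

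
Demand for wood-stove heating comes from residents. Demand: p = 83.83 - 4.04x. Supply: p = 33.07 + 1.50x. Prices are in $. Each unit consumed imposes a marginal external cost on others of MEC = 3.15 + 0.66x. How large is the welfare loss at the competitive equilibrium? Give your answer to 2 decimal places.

DWL = $6.82

Market equilibrium (private): 33.07 + 1.50x = 83.83 - 4.04x → x_m = 9.1625.
Social marginal benefit = demand − MEC = 80.68 - 4.70x.
Set SMB = MC: 80.68 - 4.70x = 33.07 + 1.50x → x* = 7.6790.
Between x* and x_m the wedge MC − SMB runs linearly from 0 to MEC(x_m), so the loss is a triangle.
DWL = ½ × 1.4835 × 9.1972 = 6.8220.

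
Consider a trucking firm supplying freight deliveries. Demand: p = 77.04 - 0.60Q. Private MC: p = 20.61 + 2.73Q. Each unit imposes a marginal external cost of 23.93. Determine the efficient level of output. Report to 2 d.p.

Social marginal cost = private MC + MEC = 44.54 + 2.73Q.
Set SMC = demand: 44.54 + 2.73Q = 77.04 - 0.60Q → Q* = 9.7598.

Q* = 9.76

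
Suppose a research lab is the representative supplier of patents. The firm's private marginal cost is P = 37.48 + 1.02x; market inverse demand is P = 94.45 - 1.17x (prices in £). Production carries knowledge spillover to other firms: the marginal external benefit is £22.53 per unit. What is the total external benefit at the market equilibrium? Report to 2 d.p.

£586.09

Market equilibrium (private): 37.48 + 1.02x = 94.45 - 1.17x → x_m = 26.0137.
Total external benefit = MEB × x_m = 22.53 × 26.0137 = 586.0887.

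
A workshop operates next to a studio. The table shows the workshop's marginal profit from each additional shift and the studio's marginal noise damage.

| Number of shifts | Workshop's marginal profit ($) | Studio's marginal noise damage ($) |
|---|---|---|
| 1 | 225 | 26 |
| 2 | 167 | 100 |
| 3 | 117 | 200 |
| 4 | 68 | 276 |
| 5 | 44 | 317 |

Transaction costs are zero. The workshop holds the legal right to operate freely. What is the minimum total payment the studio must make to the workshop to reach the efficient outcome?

Left alone the workshop would choose level 5 (marginal profit stays positive).
Efficient level: k* = 2 (marginal profit ≥ marginal noise damage through 2).
The studio must at least cover the workshop's forgone profit from cutting 5→2: 117 + 68 + 44 = 229.

$229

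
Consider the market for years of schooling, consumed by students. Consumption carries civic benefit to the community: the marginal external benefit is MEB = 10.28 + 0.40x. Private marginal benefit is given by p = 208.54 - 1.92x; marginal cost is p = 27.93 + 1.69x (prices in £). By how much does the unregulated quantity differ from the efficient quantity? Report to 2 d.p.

9.44 units

Market equilibrium (private): 27.93 + 1.69x = 208.54 - 1.92x → x_m = 50.0305.
Social marginal benefit = demand + MEB = 218.82 - 1.52x.
Set SMB = MC: 218.82 - 1.52x = 27.93 + 1.69x → x* = 59.4673.
Gap = |50.0305 − 59.4673| = 9.4368.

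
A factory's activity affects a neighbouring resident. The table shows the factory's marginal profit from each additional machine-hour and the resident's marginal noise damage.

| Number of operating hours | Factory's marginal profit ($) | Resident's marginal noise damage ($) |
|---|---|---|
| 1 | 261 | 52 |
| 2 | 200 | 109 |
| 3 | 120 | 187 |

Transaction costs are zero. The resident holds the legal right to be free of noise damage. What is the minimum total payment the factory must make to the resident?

Efficient level: marginal profit ≥ marginal noise damage through level 2, so k* = 2.
With the resident holding the right, the factory must at least compensate total damage at k*: 52 + 109 = 161.

$161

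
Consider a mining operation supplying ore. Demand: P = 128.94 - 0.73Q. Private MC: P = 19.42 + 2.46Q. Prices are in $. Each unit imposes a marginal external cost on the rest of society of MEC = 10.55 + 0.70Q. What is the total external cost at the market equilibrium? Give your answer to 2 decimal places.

$774.75

Market equilibrium (private): 19.42 + 2.46Q = 128.94 - 0.73Q → Q_m = 34.3323.
Total external cost = ∫₀^{Q_m} (10.55 + 0.70Q) dQ = 10.55×34.3323 + ½×0.70×34.3323² = 774.7532.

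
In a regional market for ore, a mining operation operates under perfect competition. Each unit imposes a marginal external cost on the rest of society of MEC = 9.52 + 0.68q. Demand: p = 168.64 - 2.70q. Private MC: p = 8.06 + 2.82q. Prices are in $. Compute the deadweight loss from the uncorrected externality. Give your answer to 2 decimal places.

DWL = $69.24

Market equilibrium (private): 8.06 + 2.82q = 168.64 - 2.70q → q_m = 29.0906.
Social marginal cost = private MC + MEC = 17.58 + 3.50q.
Set SMC = demand: 17.58 + 3.50q = 168.64 - 2.70q → q* = 24.3645.
Height of the DWL triangle at q_m is SMC(q_m) − demand(q_m) = MEC(q_m) = 29.3016.
DWL = ½ × 4.7261 × 29.3016 = 69.2411.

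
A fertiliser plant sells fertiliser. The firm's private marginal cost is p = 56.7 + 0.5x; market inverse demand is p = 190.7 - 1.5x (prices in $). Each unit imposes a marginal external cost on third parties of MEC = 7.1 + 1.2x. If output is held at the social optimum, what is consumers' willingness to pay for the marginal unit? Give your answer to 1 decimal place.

Social marginal cost = private MC + MEC = 63.8 + 1.7x.
Set SMC = demand: 63.8 + 1.7x = 190.7 - 1.5x → x* = 39.6563.
Consumer price on the demand curve at x*: 190.7 − 1.5×39.6563 = 131.2156.

P = $131.2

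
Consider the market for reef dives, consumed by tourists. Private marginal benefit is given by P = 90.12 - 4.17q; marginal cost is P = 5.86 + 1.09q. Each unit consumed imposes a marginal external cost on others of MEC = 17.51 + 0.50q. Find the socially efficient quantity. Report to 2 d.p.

Social marginal benefit = demand − MEC = 72.61 - 4.67q.
Set SMB = MC: 72.61 - 4.67q = 5.86 + 1.09q → q* = 11.5885.

q* = 11.59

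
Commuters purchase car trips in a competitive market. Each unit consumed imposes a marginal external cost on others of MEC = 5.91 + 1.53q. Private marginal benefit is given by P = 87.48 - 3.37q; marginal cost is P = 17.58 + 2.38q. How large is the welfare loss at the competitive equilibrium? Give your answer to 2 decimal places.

Market equilibrium (private): 17.58 + 2.38q = 87.48 - 3.37q → q_m = 12.1565.
Social marginal benefit = demand − MEC = 81.57 - 4.90q.
Set SMB = MC: 81.57 - 4.90q = 17.58 + 2.38q → q* = 8.7898.
The welfare-loss triangle has base |q_m − q*| and height MEC(q_m) (the vertical gap between SMB and MC is zero at q* and MEC at q_m).
DWL = ½ × 3.3667 × 24.5095 = 41.2581.

DWL = 41.26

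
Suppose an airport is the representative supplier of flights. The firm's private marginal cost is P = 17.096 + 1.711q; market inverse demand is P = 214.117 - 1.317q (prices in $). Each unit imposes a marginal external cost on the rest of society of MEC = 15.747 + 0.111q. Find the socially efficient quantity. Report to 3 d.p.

q* = 57.749

Social marginal cost = private MC + MEC = 32.843 + 1.822q.
Set SMC = demand: 32.843 + 1.822q = 214.117 - 1.317q → q* = 57.7490.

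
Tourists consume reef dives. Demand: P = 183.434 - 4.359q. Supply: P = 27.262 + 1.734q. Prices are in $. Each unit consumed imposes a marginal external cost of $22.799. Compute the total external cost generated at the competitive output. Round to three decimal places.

Market equilibrium (private): 27.262 + 1.734q = 183.434 - 4.359q → q_m = 25.6314.
Total external cost = MEC × q_m = 22.799 × 25.6314 = 584.3703.

$584.370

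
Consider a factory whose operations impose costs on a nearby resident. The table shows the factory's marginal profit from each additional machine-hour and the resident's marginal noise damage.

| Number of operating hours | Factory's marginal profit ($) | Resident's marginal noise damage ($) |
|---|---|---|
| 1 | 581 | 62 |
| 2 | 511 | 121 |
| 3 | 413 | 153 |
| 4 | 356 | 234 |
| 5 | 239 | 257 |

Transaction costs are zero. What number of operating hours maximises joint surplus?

Bargaining reaches the level where marginal profit last exceeds marginal noise damage.
That holds through level 4 (356 ≥ 234) but not at 5 (239 < 257).

4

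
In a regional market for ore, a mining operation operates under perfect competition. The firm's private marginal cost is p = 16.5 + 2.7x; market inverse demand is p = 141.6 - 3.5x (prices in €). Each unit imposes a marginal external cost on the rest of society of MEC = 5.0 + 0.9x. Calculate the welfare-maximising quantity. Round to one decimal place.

Social marginal cost = private MC + MEC = 21.5 + 3.6x.
Set SMC = demand: 21.5 + 3.6x = 141.6 - 3.5x → x* = 16.9155.

x* = 16.9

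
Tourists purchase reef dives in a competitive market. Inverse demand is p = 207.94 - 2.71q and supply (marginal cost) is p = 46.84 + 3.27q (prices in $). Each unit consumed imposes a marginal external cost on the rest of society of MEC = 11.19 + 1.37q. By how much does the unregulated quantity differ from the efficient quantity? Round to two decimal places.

Market equilibrium (private): 46.84 + 3.27q = 207.94 - 2.71q → q_m = 26.9398.
Social marginal benefit = demand − MEC = 196.75 - 4.08q.
Set SMB = MC: 196.75 - 4.08q = 46.84 + 3.27q → q* = 20.3959.
Gap = |26.9398 − 20.3959| = 6.5439.

6.54 units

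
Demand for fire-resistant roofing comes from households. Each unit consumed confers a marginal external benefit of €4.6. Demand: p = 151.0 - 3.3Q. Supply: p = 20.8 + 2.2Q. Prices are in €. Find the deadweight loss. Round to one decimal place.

DWL = €1.9

Market equilibrium (private): 20.8 + 2.2Q = 151.0 - 3.3Q → Q_m = 23.6727.
Social marginal benefit = demand + MEB = 155.6 - 3.3Q.
Set SMB = MC: 155.6 - 3.3Q = 20.8 + 2.2Q → Q* = 24.5091.
Between Q* and Q_m the wedge SMB − MC runs linearly from 0 to MEB(Q_m), so the loss is a triangle.
DWL = ½ × 0.8364 × 4.6000 = 1.9237.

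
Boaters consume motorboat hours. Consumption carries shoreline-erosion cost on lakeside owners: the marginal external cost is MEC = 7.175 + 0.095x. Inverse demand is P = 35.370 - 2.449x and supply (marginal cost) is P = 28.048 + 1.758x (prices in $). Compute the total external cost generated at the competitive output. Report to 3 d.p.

Market equilibrium (private): 28.048 + 1.758x = 35.370 - 2.449x → x_m = 1.7404.
Total external cost = ∫₀^{x_m} (7.175 + 0.095x) dx = 7.175×1.7404 + ½×0.095×1.7404² = 12.6312.

$12.631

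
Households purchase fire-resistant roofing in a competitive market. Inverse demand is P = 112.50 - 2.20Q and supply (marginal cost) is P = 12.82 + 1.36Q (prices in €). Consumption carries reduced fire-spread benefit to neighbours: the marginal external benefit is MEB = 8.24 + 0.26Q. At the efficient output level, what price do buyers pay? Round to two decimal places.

Social marginal benefit = demand + MEB = 120.74 - 1.94Q.
Set SMB = MC: 120.74 - 1.94Q = 12.82 + 1.36Q → Q* = 32.7030.
Consumer price on the demand curve at Q*: 112.50 − 2.20×32.7030 = 40.5534.

P = €40.55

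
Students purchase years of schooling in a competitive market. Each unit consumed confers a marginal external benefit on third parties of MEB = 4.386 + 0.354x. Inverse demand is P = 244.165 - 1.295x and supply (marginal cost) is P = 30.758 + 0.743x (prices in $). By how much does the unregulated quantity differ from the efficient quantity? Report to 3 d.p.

24.617 units

Market equilibrium (private): 30.758 + 0.743x = 244.165 - 1.295x → x_m = 104.7139.
Social marginal benefit = demand + MEB = 248.551 - 0.941x.
Set SMB = MC: 248.551 - 0.941x = 30.758 + 0.743x → x* = 129.3308.
Gap = |104.7139 − 129.3308| = 24.6169.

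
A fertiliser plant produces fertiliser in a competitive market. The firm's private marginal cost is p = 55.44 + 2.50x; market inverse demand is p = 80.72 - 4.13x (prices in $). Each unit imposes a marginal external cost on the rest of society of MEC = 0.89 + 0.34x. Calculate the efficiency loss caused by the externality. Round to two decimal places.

DWL = $0.34

Market equilibrium (private): 55.44 + 2.50x = 80.72 - 4.13x → x_m = 3.8130.
Social marginal cost = private MC + MEC = 56.33 + 2.84x.
Set SMC = demand: 56.33 + 2.84x = 80.72 - 4.13x → x* = 3.4993.
The loss is the area between SMC and demand from x* to x_m; with linear curves that's a triangle of height MEC(x_m).
DWL = ½ × 0.3137 × 2.1864 = 0.3429.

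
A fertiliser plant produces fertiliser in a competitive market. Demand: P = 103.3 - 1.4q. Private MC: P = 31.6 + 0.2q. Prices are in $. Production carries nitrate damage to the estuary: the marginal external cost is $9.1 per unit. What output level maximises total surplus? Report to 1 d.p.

Social marginal cost = private MC + MEC = 40.7 + 0.2q.
Set SMC = demand: 40.7 + 0.2q = 103.3 - 1.4q → q* = 39.1250.

q* = 39.1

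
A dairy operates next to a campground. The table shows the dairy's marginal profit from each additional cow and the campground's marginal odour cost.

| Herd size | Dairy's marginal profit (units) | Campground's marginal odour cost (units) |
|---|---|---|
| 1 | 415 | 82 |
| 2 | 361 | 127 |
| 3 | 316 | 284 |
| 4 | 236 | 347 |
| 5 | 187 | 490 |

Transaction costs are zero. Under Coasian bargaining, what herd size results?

Bargaining reaches the level where marginal profit last exceeds marginal odour cost.
That holds through level 3 (316 ≥ 284) but not at 4 (236 < 347).

3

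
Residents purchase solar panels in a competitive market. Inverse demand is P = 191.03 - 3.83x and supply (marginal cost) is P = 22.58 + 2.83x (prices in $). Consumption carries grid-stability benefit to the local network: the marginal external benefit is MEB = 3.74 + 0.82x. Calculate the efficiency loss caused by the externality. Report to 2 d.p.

Market equilibrium (private): 22.58 + 2.83x = 191.03 - 3.83x → x_m = 25.2928.
Social marginal benefit = demand + MEB = 194.77 - 3.01x.
Set SMB = MC: 194.77 - 3.01x = 22.58 + 2.83x → x* = 29.4846.
Height of the DWL triangle at x_m is SMB(x_m) − MC(x_m) = MEB(x_m) = 24.4801.
DWL = ½ × 4.1918 × 24.4801 = 51.3078.

DWL = $51.31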